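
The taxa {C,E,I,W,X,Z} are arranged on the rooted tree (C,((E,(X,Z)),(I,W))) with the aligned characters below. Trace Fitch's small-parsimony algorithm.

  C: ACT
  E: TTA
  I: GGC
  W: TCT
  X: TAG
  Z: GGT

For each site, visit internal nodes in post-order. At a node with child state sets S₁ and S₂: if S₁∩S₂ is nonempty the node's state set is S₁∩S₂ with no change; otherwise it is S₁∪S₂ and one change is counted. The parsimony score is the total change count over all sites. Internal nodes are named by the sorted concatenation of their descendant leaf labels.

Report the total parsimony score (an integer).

10

XZ@0: {T} ∪ {G} = {G,T} (union, +1)
EXZ@0: {T} ∩ {G,T} = {T} (intersection, +0)
IW@0: {G} ∪ {T} = {G,T} (union, +1)
EIWXZ@0: {T} ∩ {G,T} = {T} (intersection, +0)
CEIWXZ@0: {A} ∪ {T} = {A,T} (union, +1)
XZ@1: {A} ∪ {G} = {A,G} (union, +1)
EXZ@1: {T} ∪ {A,G} = {A,G,T} (union, +1)
IW@1: {G} ∪ {C} = {C,G} (union, +1)
EIWXZ@1: {A,G,T} ∩ {C,G} = {G} (intersection, +0)
CEIWXZ@1: {C} ∪ {G} = {C,G} (union, +1)
XZ@2: {G} ∪ {T} = {G,T} (union, +1)
EXZ@2: {A} ∪ {G,T} = {A,G,T} (union, +1)
IW@2: {C} ∪ {T} = {C,T} (union, +1)
EIWXZ@2: {A,G,T} ∩ {C,T} = {T} (intersection, +0)
CEIWXZ@2: {T} ∩ {T} = {T} (intersection, +0)
per-site changes: [3, 4, 3]; total = 10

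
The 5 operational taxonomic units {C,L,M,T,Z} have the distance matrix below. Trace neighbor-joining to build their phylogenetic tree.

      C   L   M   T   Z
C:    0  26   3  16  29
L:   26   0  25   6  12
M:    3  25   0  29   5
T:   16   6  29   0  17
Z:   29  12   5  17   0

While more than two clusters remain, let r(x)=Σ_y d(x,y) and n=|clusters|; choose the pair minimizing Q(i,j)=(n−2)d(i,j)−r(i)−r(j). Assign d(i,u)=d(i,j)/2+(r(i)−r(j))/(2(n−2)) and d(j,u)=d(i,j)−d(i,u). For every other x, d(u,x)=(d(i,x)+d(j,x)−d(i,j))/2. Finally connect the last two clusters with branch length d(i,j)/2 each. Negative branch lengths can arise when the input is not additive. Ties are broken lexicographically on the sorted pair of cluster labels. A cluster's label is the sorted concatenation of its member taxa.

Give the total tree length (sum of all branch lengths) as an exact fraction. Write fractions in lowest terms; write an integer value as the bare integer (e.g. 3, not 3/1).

step 1: merge (C,M) at d=3, Q=-127; branch lengths C→7/2, M→-1/2; new cluster CM
  updated: d(CM,L)=24, d(CM,T)=21, d(CM,Z)=31/2
step 2: merge (CM,Z) at d=31/2, Q=-74; branch lengths CM→47/4, Z→15/4; new cluster CMZ
  updated: d(CMZ,L)=41/4, d(CMZ,T)=45/4
step 3: merge (CMZ,L) at d=41/4, Q=-55/2; branch lengths CMZ→31/4, L→5/2; new cluster CLMZ
  updated: d(CLMZ,T)=7/2
step 4: merge (CLMZ,T) at d=7/2; branch lengths CLMZ→7/4, T→7/4; new cluster CLMTZ
final tree: ((((C:7/2,M:-1/2):47/4,Z:15/4):31/4,L:5/2):7/4,T:7/4)
total length: 129/4

129/4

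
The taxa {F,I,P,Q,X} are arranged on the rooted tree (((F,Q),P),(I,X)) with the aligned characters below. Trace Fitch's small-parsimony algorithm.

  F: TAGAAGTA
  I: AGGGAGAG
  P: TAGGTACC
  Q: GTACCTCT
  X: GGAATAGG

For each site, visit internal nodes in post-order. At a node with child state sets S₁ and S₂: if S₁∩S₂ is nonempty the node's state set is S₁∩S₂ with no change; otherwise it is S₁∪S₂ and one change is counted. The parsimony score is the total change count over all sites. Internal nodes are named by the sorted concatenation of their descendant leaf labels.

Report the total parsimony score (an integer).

FQ@0: {T} ∪ {G} = {G,T} (union, +1)
FPQ@0: {G,T} ∩ {T} = {T} (intersection, +0)
IX@0: {A} ∪ {G} = {A,G} (union, +1)
FIPQX@0: {T} ∪ {A,G} = {A,G,T} (union, +1)
FQ@1: {A} ∪ {T} = {A,T} (union, +1)
FPQ@1: {A,T} ∩ {A} = {A} (intersection, +0)
IX@1: {G} ∩ {G} = {G} (intersection, +0)
FIPQX@1: {A} ∪ {G} = {A,G} (union, +1)
FQ@2: {G} ∪ {A} = {A,G} (union, +1)
FPQ@2: {A,G} ∩ {G} = {G} (intersection, +0)
IX@2: {G} ∪ {A} = {A,G} (union, +1)
FIPQX@2: {G} ∩ {A,G} = {G} (intersection, +0)
FQ@3: {A} ∪ {C} = {A,C} (union, +1)
FPQ@3: {A,C} ∪ {G} = {A,C,G} (union, +1)
IX@3: {G} ∪ {A} = {A,G} (union, +1)
FIPQX@3: {A,C,G} ∩ {A,G} = {A,G} (intersection, +0)
FQ@4: {A} ∪ {C} = {A,C} (union, +1)
FPQ@4: {A,C} ∪ {T} = {A,C,T} (union, +1)
IX@4: {A} ∪ {T} = {A,T} (union, +1)
FIPQX@4: {A,C,T} ∩ {A,T} = {A,T} (intersection, +0)
FQ@5: {G} ∪ {T} = {G,T} (union, +1)
FPQ@5: {G,T} ∪ {A} = {A,G,T} (union, +1)
IX@5: {G} ∪ {A} = {A,G} (union, +1)
FIPQX@5: {A,G,T} ∩ {A,G} = {A,G} (intersection, +0)
FQ@6: {T} ∪ {C} = {C,T} (union, +1)
FPQ@6: {C,T} ∩ {C} = {C} (intersection, +0)
IX@6: {A} ∪ {G} = {A,G} (union, +1)
FIPQX@6: {C} ∪ {A,G} = {A,C,G} (union, +1)
FQ@7: {A} ∪ {T} = {A,T} (union, +1)
FPQ@7: {A,T} ∪ {C} = {A,C,T} (union, +1)
IX@7: {G} ∩ {G} = {G} (intersection, +0)
FIPQX@7: {A,C,T} ∪ {G} = {A,C,G,T} (union, +1)
per-site changes: [3, 2, 2, 3, 3, 3, 3, 3]; total = 22

22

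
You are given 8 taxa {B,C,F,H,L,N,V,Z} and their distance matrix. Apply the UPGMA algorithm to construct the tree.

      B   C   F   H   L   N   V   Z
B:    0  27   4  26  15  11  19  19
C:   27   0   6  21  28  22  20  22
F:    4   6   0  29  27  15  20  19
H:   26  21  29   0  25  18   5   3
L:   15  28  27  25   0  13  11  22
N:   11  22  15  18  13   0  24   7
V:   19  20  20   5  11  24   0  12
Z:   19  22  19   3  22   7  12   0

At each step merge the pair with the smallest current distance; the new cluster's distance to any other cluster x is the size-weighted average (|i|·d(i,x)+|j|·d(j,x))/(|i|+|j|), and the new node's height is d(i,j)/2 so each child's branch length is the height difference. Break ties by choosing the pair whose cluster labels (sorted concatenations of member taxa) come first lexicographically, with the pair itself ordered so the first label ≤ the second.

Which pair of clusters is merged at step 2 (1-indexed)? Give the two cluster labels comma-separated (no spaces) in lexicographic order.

B,F

1. join H+Z (d=3) ⇒ HZ; edges |H|=3/2, |Z|=3/2
  updated: d(B,HZ)=45/2, d(C,HZ)=43/2, d(F,HZ)=24, d(HZ,L)=47/2, d(HZ,N)=25/2, d(HZ,V)=17/2
2. join B+F (d=4) ⇒ BF; edges |B|=2, |F|=2
  updated: d(BF,C)=33/2, d(BF,HZ)=93/4, d(BF,L)=21, d(BF,N)=13, d(BF,V)=39/2
3. join HZ+V (d=17/2) ⇒ HVZ; edges |HZ|=11/4, |V|=17/4
  updated: d(BF,HVZ)=22, d(C,HVZ)=21, d(HVZ,L)=58/3, d(HVZ,N)=49/3
4. join BF+N (d=13) ⇒ BFN; edges |BF|=9/2, |N|=13/2
  updated: d(BFN,C)=55/3, d(BFN,HVZ)=181/9, d(BFN,L)=55/3
5. join BFN+C (d=55/3) ⇒ BCFN; edges |BFN|=8/3, |C|=55/6
  updated: d(BCFN,HVZ)=61/3, d(BCFN,L)=83/4
6. join HVZ+L (d=58/3) ⇒ HLVZ; edges |HVZ|=65/12, |L|=29/3
  updated: d(BCFN,HLVZ)=327/16
7. join BCFN+HLVZ (d=327/16) ⇒ BCFHLNVZ; edges |BCFN|=101/96, |HLVZ|=53/96
final tree: ((((B:2,F:2):9/2,N:13/2):8/3,C:55/6):101/96,(((H:3/2,Z:3/2):11/4,V:17/4):65/12,L:29/3):53/96)
total length: 2569/48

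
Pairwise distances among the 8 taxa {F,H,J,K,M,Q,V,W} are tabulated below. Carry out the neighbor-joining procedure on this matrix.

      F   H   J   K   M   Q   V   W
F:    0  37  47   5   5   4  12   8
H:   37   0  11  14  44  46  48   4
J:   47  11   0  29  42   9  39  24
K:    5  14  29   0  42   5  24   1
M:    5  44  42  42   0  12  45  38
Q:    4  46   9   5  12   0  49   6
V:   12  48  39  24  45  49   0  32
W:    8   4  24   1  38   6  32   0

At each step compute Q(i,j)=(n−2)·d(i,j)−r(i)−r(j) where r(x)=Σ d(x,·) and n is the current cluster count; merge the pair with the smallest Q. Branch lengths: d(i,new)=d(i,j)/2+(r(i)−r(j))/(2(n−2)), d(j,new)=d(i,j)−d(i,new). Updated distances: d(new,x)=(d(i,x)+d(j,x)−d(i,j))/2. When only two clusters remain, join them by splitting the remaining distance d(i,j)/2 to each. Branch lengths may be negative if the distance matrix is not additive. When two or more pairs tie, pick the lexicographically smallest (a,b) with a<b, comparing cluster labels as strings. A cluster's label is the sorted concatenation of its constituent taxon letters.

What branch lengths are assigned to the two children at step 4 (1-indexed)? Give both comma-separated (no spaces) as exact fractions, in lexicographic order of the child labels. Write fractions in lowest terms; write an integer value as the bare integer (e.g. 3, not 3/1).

41/4,-7/4

step 1: merge (H,J) at d=11, Q=-339; branch lengths H→23/4, J→21/4; new cluster HJ
  updated: d(F,HJ)=73/2, d(HJ,K)=16, d(HJ,M)=75/2, d(HJ,Q)=22, d(HJ,V)=38, d(HJ,W)=17/2
step 2: merge (F,M) at d=5, Q=-225; branch lengths F→-42/5, M→67/5; new cluster FM
  updated: d(FM,HJ)=69/2, d(FM,K)=21, d(FM,Q)=11/2, d(FM,V)=26, d(FM,W)=41/2
step 3: merge (FM,Q) at d=11/2, Q=-173; branch lengths FM→21/4, Q→1/4; new cluster FMQ
  updated: d(FMQ,HJ)=51/2, d(FMQ,K)=41/4, d(FMQ,V)=139/4, d(FMQ,W)=21/2
step 4: merge (HJ,W) at d=17/2, Q=-229/2; branch lengths HJ→41/4, W→-7/4; new cluster HJW
  updated: d(FMQ,HJW)=55/4, d(HJW,K)=17/4, d(HJW,V)=123/4
step 5: merge (FMQ,HJW) at d=55/4, Q=-80; branch lengths FMQ→75/8, HJW→35/8; new cluster FHJMQW
  updated: d(FHJMQW,K)=3/8, d(FHJMQW,V)=207/8
step 6: merge (FHJMQW,K) at d=3/8, Q=-201/4; branch lengths FHJMQW→9/8, K→-3/4; new cluster FHJKMQW
  updated: d(FHJKMQW,V)=99/4
step 7: merge (FHJKMQW,V) at d=99/4; branch lengths FHJKMQW→99/8, V→99/8; new cluster FHJKMQVW
final tree: (((((F:-42/5,M:67/5):21/4,Q:1/4):75/8,((H:23/4,J:21/4):41/4,W:-7/4):35/8):9/8,K:-3/4):99/8,V:99/8)
total length: 551/8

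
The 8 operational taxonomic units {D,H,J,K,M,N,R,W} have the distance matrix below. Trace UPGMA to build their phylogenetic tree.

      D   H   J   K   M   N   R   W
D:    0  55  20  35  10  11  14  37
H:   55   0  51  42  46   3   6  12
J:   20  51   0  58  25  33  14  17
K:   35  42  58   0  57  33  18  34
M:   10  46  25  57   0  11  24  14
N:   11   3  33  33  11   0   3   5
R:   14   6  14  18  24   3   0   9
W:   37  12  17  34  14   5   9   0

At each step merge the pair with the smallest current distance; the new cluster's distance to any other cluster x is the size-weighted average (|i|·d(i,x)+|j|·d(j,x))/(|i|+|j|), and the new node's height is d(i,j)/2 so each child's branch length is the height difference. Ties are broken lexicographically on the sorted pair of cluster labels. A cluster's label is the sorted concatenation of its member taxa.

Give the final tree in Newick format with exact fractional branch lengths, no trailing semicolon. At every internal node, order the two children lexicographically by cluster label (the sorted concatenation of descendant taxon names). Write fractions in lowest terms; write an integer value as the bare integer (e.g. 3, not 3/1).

iteration 1: select H,N (d=3); attach at lengths (3/2, 3/2); label the merged cluster HN
  updated: d(D,HN)=33, d(HN,J)=42, d(HN,K)=75/2, d(HN,M)=57/2, d(HN,R)=9/2, d(HN,W)=17/2
iteration 2: select HN,R (d=9/2); attach at lengths (3/4, 9/4); label the merged cluster HNR
  updated: d(D,HNR)=80/3, d(HNR,J)=98/3, d(HNR,K)=31, d(HNR,M)=27, d(HNR,W)=26/3
iteration 3: select HNR,W (d=26/3); attach at lengths (25/12, 13/3); label the merged cluster HNRW
  updated: d(D,HNRW)=117/4, d(HNRW,J)=115/4, d(HNRW,K)=127/4, d(HNRW,M)=95/4
iteration 4: select D,M (d=10); attach at lengths (5, 5); label the merged cluster DM
  updated: d(DM,HNRW)=53/2, d(DM,J)=45/2, d(DM,K)=46
iteration 5: select DM,J (d=45/2); attach at lengths (25/4, 45/4); label the merged cluster DJM
  updated: d(DJM,HNRW)=109/4, d(DJM,K)=50
iteration 6: select DJM,HNRW (d=109/4); attach at lengths (19/8, 223/24); label the merged cluster DHJMNRW
  updated: d(DHJMNRW,K)=277/7
iteration 7: select DHJMNRW,K (d=277/7); attach at lengths (345/56, 277/14); label the merged cluster DHJKMNRW
final tree: ((((D:5,M:5):25/4,J:45/4):19/8,(((H:3/2,N:3/2):3/4,R:9/4):25/12,W:13/3):223/24):345/56,K:277/14)
total length: 13025/168

((((D:5,M:5):25/4,J:45/4):19/8,(((H:3/2,N:3/2):3/4,R:9/4):25/12,W:13/3):223/24):345/56,K:277/14)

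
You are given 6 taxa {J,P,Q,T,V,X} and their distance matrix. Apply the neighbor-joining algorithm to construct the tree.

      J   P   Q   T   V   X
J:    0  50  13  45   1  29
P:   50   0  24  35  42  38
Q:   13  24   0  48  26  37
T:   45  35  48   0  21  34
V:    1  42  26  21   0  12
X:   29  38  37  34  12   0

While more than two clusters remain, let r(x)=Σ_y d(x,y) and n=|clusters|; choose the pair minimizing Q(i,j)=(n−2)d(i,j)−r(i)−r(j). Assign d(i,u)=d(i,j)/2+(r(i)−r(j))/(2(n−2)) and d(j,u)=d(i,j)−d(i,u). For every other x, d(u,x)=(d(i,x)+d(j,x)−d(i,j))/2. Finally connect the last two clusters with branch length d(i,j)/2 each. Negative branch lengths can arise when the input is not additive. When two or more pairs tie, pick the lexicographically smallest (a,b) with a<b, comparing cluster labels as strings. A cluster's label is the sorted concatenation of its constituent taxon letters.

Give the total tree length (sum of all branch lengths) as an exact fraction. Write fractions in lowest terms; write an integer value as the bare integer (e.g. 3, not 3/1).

1. join P+Q (d=24, Q=-241) ⇒ PQ; edges |P|=137/8, |Q|=55/8
  updated: d(J,PQ)=39/2, d(PQ,T)=59/2, d(PQ,V)=22, d(PQ,X)=51/2
2. join J+V (d=1, Q=-295/2) ⇒ JV; edges |J|=83/12, |V|=-71/12
  updated: d(JV,PQ)=81/4, d(JV,T)=65/2, d(JV,X)=20
3. join JV+X (d=20, Q=-449/4) ⇒ JVX; edges |JV|=133/16, |X|=187/16
  updated: d(JVX,PQ)=103/8, d(JVX,T)=93/4
4. join JVX+PQ (d=103/8, Q=-525/8) ⇒ JPQVX; edges |JVX|=53/16, |PQ|=153/16
  updated: d(JPQVX,T)=319/16
5. join JPQVX+T (d=319/16) ⇒ JPQTVX; edges |JPQVX|=319/32, |T|=319/32
final tree: ((((J:83/12,V:-71/12):133/16,X:187/16):53/16,(P:137/8,Q:55/8):153/16):319/32,T:319/32)
total length: 1245/16

1245/16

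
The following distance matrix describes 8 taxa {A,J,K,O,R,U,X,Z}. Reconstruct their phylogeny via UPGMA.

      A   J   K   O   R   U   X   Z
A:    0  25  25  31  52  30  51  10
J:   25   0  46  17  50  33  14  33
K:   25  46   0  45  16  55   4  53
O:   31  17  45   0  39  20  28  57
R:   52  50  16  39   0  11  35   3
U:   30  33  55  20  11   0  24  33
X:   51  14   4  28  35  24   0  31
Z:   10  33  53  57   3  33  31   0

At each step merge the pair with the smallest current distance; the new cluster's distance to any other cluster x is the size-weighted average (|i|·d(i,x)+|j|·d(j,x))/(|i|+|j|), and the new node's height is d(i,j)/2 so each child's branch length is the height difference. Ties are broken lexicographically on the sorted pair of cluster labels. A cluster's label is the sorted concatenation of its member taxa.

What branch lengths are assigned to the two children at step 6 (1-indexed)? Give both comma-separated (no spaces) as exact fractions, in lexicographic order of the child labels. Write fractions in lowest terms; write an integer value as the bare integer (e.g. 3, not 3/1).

41/12,185/12

iteration 1: select R,Z (d=3); attach at lengths (3/2, 3/2); label the merged cluster RZ
  updated: d(A,RZ)=31, d(J,RZ)=83/2, d(K,RZ)=69/2, d(O,RZ)=48, d(RZ,U)=22, d(RZ,X)=33
iteration 2: select K,X (d=4); attach at lengths (2, 2); label the merged cluster KX
  updated: d(A,KX)=38, d(J,KX)=30, d(KX,O)=73/2, d(KX,RZ)=135/4, d(KX,U)=79/2
iteration 3: select J,O (d=17); attach at lengths (17/2, 17/2); label the merged cluster JO
  updated: d(A,JO)=28, d(JO,KX)=133/4, d(JO,RZ)=179/4, d(JO,U)=53/2
iteration 4: select RZ,U (d=22); attach at lengths (19/2, 11); label the merged cluster RUZ
  updated: d(A,RUZ)=92/3, d(JO,RUZ)=116/3, d(KX,RUZ)=107/3
iteration 5: select A,JO (d=28); attach at lengths (14, 11/2); label the merged cluster AJO
  updated: d(AJO,KX)=209/6, d(AJO,RUZ)=36
iteration 6: select AJO,KX (d=209/6); attach at lengths (41/12, 185/12); label the merged cluster AJKOX
  updated: d(AJKOX,RUZ)=538/15
iteration 7: select AJKOX,RUZ (d=538/15); attach at lengths (31/60, 104/15); label the merged cluster AJKORUXZ
final tree: (((A:14,(J:17/2,O:17/2):11/2):41/12,(K:2,X:2):185/12):31/60,((R:3/2,Z:3/2):19/2,U:11):104/15)
total length: 5417/60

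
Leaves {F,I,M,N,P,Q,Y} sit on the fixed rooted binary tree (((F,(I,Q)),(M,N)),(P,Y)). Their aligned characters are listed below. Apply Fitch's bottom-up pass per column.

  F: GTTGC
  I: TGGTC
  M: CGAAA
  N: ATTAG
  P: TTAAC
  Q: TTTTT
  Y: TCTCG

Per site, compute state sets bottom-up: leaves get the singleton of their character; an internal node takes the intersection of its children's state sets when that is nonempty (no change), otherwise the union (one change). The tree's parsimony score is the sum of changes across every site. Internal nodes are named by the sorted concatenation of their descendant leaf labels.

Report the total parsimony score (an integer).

[col 0] IQ: children I:{T}, Q:{T} ∩→ {T}; cost 0
[col 0] FIQ: children F:{G}, IQ:{T} ∪→ {G,T}; cost 1
[col 0] MN: children M:{C}, N:{A} ∪→ {A,C}; cost 1
[col 0] FIMNQ: children FIQ:{G,T}, MN:{A,C} ∪→ {A,C,G,T}; cost 1
[col 0] PY: children P:{T}, Y:{T} ∩→ {T}; cost 0
[col 0] FIMNPQY: children FIMNQ:{A,C,G,T}, PY:{T} ∩→ {T}; cost 0
[col 1] IQ: children I:{G}, Q:{T} ∪→ {G,T}; cost 1
[col 1] FIQ: children F:{T}, IQ:{G,T} ∩→ {T}; cost 0
[col 1] MN: children M:{G}, N:{T} ∪→ {G,T}; cost 1
[col 1] FIMNQ: children FIQ:{T}, MN:{G,T} ∩→ {T}; cost 0
[col 1] PY: children P:{T}, Y:{C} ∪→ {C,T}; cost 1
[col 1] FIMNPQY: children FIMNQ:{T}, PY:{C,T} ∩→ {T}; cost 0
[col 2] IQ: children I:{G}, Q:{T} ∪→ {G,T}; cost 1
[col 2] FIQ: children F:{T}, IQ:{G,T} ∩→ {T}; cost 0
[col 2] MN: children M:{A}, N:{T} ∪→ {A,T}; cost 1
[col 2] FIMNQ: children FIQ:{T}, MN:{A,T} ∩→ {T}; cost 0
[col 2] PY: children P:{A}, Y:{T} ∪→ {A,T}; cost 1
[col 2] FIMNPQY: children FIMNQ:{T}, PY:{A,T} ∩→ {T}; cost 0
[col 3] IQ: children I:{T}, Q:{T} ∩→ {T}; cost 0
[col 3] FIQ: children F:{G}, IQ:{T} ∪→ {G,T}; cost 1
[col 3] MN: children M:{A}, N:{A} ∩→ {A}; cost 0
[col 3] FIMNQ: children FIQ:{G,T}, MN:{A} ∪→ {A,G,T}; cost 1
[col 3] PY: children P:{A}, Y:{C} ∪→ {A,C}; cost 1
[col 3] FIMNPQY: children FIMNQ:{A,G,T}, PY:{A,C} ∩→ {A}; cost 0
[col 4] IQ: children I:{C}, Q:{T} ∪→ {C,T}; cost 1
[col 4] FIQ: children F:{C}, IQ:{C,T} ∩→ {C}; cost 0
[col 4] MN: children M:{A}, N:{G} ∪→ {A,G}; cost 1
[col 4] FIMNQ: children FIQ:{C}, MN:{A,G} ∪→ {A,C,G}; cost 1
[col 4] PY: children P:{C}, Y:{G} ∪→ {C,G}; cost 1
[col 4] FIMNPQY: children FIMNQ:{A,C,G}, PY:{C,G} ∩→ {C,G}; cost 0
per-site changes: [3, 3, 3, 3, 4]; total = 16

16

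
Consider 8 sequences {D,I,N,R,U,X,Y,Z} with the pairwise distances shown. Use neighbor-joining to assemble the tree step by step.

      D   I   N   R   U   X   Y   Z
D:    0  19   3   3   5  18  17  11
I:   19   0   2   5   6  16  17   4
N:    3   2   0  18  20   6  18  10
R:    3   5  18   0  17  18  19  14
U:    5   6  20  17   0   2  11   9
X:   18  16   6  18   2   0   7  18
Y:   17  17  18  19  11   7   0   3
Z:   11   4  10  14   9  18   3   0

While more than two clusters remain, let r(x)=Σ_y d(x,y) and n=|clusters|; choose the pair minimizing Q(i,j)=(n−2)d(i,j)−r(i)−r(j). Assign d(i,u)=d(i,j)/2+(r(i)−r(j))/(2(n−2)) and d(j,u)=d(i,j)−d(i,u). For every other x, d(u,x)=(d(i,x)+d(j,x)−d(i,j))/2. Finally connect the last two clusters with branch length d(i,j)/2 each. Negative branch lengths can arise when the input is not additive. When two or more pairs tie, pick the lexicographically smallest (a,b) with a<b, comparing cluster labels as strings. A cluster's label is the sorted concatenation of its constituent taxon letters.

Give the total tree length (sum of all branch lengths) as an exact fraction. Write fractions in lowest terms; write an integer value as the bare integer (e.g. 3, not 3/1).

iteration 1: select D,R (d=3, Q=-152); attach at lengths (0, 3); label the merged cluster DR
  updated: d(DR,I)=21/2, d(DR,N)=9, d(DR,U)=19/2, d(DR,X)=33/2, d(DR,Y)=33/2, d(DR,Z)=11
iteration 2: select U,X (d=2, Q=-113); attach at lengths (1/5, 9/5); label the merged cluster UX
  updated: d(DR,UX)=12, d(I,UX)=10, d(N,UX)=12, d(UX,Y)=8, d(UX,Z)=25/2
iteration 3: select Y,Z (d=3, Q=-91); attach at lengths (17/4, -5/4); label the merged cluster YZ
  updated: d(DR,YZ)=49/4, d(I,YZ)=9, d(N,YZ)=25/2, d(UX,YZ)=35/4
iteration 4: select I,N (d=2, Q=-61); attach at lengths (1/3, 5/3); label the merged cluster IN
  updated: d(DR,IN)=35/4, d(IN,UX)=10, d(IN,YZ)=39/4
iteration 5: select DR,IN (d=35/4, Q=-44); attach at lengths (11/2, 13/4); label the merged cluster DINR
  updated: d(DINR,UX)=53/8, d(DINR,YZ)=53/8
iteration 6: select DINR,UX (d=53/8, Q=-22); attach at lengths (9/4, 35/8); label the merged cluster DINRUX
  updated: d(DINRUX,YZ)=35/8
iteration 7: select DINRUX,YZ (d=35/8); attach at lengths (35/16, 35/16); label the merged cluster DINRUXYZ
final tree: ((((D:0,R:3):11/2,(I:1/3,N:5/3):13/4):9/4,(U:1/5,X:9/5):35/8):35/16,(Y:17/4,Z:-5/4):35/16)
total length: 119/4

119/4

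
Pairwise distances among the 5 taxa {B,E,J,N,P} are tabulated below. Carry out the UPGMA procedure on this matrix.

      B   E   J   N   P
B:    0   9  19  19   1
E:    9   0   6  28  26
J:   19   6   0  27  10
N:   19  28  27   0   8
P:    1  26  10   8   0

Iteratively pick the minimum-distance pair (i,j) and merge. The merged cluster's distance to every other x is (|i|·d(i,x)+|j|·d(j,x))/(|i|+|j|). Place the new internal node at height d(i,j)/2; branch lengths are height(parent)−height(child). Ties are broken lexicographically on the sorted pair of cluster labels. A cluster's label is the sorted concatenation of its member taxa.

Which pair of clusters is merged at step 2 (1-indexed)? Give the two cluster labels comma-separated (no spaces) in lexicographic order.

E,J

iteration 1: select B,P (d=1); attach at lengths (1/2, 1/2); label the merged cluster BP
  updated: d(BP,E)=35/2, d(BP,J)=29/2, d(BP,N)=27/2
iteration 2: select E,J (d=6); attach at lengths (3, 3); label the merged cluster EJ
  updated: d(BP,EJ)=16, d(EJ,N)=55/2
iteration 3: select BP,N (d=27/2); attach at lengths (25/4, 27/4); label the merged cluster BNP
  updated: d(BNP,EJ)=119/6
iteration 4: select BNP,EJ (d=119/6); attach at lengths (19/6, 83/12); label the merged cluster BEJNP
final tree: (((B:1/2,P:1/2):25/4,N:27/4):19/6,(E:3,J:3):83/12)
total length: 361/12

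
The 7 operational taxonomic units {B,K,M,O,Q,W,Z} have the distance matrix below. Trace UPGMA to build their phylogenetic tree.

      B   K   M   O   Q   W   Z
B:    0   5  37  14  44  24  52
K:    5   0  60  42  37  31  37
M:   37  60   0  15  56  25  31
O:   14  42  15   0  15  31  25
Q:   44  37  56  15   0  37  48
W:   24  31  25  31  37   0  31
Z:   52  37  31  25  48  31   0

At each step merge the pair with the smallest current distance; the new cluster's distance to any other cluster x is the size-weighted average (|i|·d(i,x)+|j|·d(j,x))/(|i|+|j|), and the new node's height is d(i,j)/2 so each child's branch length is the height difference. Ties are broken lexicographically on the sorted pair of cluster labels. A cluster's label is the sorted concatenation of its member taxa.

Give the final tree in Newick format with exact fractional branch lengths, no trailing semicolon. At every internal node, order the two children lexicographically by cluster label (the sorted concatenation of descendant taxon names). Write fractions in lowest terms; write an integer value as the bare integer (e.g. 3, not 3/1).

iteration 1: select B,K (d=5); attach at lengths (5/2, 5/2); label the merged cluster BK
  updated: d(BK,M)=97/2, d(BK,O)=28, d(BK,Q)=81/2, d(BK,W)=55/2, d(BK,Z)=89/2
iteration 2: select M,O (d=15); attach at lengths (15/2, 15/2); label the merged cluster MO
  updated: d(BK,MO)=153/4, d(MO,Q)=71/2, d(MO,W)=28, d(MO,Z)=28
iteration 3: select BK,W (d=55/2); attach at lengths (45/4, 55/4); label the merged cluster BKW
  updated: d(BKW,MO)=209/6, d(BKW,Q)=118/3, d(BKW,Z)=40
iteration 4: select MO,Z (d=28); attach at lengths (13/2, 14); label the merged cluster MOZ
  updated: d(BKW,MOZ)=329/9, d(MOZ,Q)=119/3
iteration 5: select BKW,MOZ (d=329/9); attach at lengths (163/36, 77/18); label the merged cluster BKMOWZ
  updated: d(BKMOWZ,Q)=79/2
iteration 6: select BKMOWZ,Q (d=79/2); attach at lengths (53/36, 79/4); label the merged cluster BKMOQWZ
final tree: ((((B:5/2,K:5/2):45/4,W:55/4):163/36,((M:15/2,O:15/2):13/2,Z:14):77/18):53/36,Q:79/4)
total length: 3439/36

((((B:5/2,K:5/2):45/4,W:55/4):163/36,((M:15/2,O:15/2):13/2,Z:14):77/18):53/36,Q:79/4)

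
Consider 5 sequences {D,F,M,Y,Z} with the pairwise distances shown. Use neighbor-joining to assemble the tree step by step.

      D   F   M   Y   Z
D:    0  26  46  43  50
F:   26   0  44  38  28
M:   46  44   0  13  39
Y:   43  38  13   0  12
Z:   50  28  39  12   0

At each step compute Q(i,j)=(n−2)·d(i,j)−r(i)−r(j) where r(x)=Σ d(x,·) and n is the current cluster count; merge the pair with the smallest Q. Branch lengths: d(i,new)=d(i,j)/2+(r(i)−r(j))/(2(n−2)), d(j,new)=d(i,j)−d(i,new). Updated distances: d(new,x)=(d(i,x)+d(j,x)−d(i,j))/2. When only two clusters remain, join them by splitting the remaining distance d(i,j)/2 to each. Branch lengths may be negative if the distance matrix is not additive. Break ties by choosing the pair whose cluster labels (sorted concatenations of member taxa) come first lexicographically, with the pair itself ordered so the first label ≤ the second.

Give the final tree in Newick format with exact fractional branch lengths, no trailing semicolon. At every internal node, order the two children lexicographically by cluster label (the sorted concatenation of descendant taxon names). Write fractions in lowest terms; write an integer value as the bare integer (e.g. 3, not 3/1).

step 1: merge (D,F) at d=26, Q=-223; branch lengths D→107/6, F→49/6; new cluster DF
  updated: d(DF,M)=32, d(DF,Y)=55/2, d(DF,Z)=26
step 2: merge (DF,Z) at d=26, Q=-221/2; branch lengths DF→121/8, Z→87/8; new cluster DFZ
  updated: d(DFZ,M)=45/2, d(DFZ,Y)=27/4
step 3: merge (DFZ,M) at d=45/2, Q=-169/4; branch lengths DFZ→65/8, M→115/8; new cluster DFMZ
  updated: d(DFMZ,Y)=-11/8
step 4: merge (DFMZ,Y) at d=-11/8; branch lengths DFMZ→-11/16, Y→-11/16; new cluster DFMYZ
final tree: ((((D:107/6,F:49/6):121/8,Z:87/8):65/8,M:115/8):-11/16,Y:-11/16)
total length: 585/8

((((D:107/6,F:49/6):121/8,Z:87/8):65/8,M:115/8):-11/16,Y:-11/16)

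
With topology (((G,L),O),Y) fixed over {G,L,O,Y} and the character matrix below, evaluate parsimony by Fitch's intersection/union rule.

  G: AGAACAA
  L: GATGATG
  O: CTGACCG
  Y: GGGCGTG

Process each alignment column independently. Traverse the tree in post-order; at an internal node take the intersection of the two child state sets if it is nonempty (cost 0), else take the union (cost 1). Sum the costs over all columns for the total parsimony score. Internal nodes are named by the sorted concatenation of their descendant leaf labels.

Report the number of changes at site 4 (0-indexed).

2

site 0, node GL: G={A} ∪ L={G} → {A,G} (+1)
site 0, node GLO: GL={A,G} ∪ O={C} → {A,C,G} (+1)
site 0, node GLOY: GLO={A,C,G} ∩ Y={G} → {G} (+0)
site 1, node GL: G={G} ∪ L={A} → {A,G} (+1)
site 1, node GLO: GL={A,G} ∪ O={T} → {A,G,T} (+1)
site 1, node GLOY: GLO={A,G,T} ∩ Y={G} → {G} (+0)
site 2, node GL: G={A} ∪ L={T} → {A,T} (+1)
site 2, node GLO: GL={A,T} ∪ O={G} → {A,G,T} (+1)
site 2, node GLOY: GLO={A,G,T} ∩ Y={G} → {G} (+0)
site 3, node GL: G={A} ∪ L={G} → {A,G} (+1)
site 3, node GLO: GL={A,G} ∩ O={A} → {A} (+0)
site 3, node GLOY: GLO={A} ∪ Y={C} → {A,C} (+1)
site 4, node GL: G={C} ∪ L={A} → {A,C} (+1)
site 4, node GLO: GL={A,C} ∩ O={C} → {C} (+0)
site 4, node GLOY: GLO={C} ∪ Y={G} → {C,G} (+1)
site 5, node GL: G={A} ∪ L={T} → {A,T} (+1)
site 5, node GLO: GL={A,T} ∪ O={C} → {A,C,T} (+1)
site 5, node GLOY: GLO={A,C,T} ∩ Y={T} → {T} (+0)
site 6, node GL: G={A} ∪ L={G} → {A,G} (+1)
site 6, node GLO: GL={A,G} ∩ O={G} → {G} (+0)
site 6, node GLOY: GLO={G} ∩ Y={G} → {G} (+0)
per-site changes: [2, 2, 2, 2, 2, 2, 1]; total = 13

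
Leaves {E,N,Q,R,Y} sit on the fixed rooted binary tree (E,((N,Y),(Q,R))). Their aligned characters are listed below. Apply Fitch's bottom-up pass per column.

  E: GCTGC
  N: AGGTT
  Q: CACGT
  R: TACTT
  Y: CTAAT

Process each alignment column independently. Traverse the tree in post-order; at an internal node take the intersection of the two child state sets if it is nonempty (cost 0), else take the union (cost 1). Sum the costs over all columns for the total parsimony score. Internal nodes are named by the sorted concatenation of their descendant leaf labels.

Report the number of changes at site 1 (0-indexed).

3

NY@0: {A} ∪ {C} = {A,C} (union, +1)
QR@0: {C} ∪ {T} = {C,T} (union, +1)
NQRY@0: {A,C} ∩ {C,T} = {C} (intersection, +0)
ENQRY@0: {G} ∪ {C} = {C,G} (union, +1)
NY@1: {G} ∪ {T} = {G,T} (union, +1)
QR@1: {A} ∩ {A} = {A} (intersection, +0)
NQRY@1: {G,T} ∪ {A} = {A,G,T} (union, +1)
ENQRY@1: {C} ∪ {A,G,T} = {A,C,G,T} (union, +1)
NY@2: {G} ∪ {A} = {A,G} (union, +1)
QR@2: {C} ∩ {C} = {C} (intersection, +0)
NQRY@2: {A,G} ∪ {C} = {A,C,G} (union, +1)
ENQRY@2: {T} ∪ {A,C,G} = {A,C,G,T} (union, +1)
NY@3: {T} ∪ {A} = {A,T} (union, +1)
QR@3: {G} ∪ {T} = {G,T} (union, +1)
NQRY@3: {A,T} ∩ {G,T} = {T} (intersection, +0)
ENQRY@3: {G} ∪ {T} = {G,T} (union, +1)
NY@4: {T} ∩ {T} = {T} (intersection, +0)
QR@4: {T} ∩ {T} = {T} (intersection, +0)
NQRY@4: {T} ∩ {T} = {T} (intersection, +0)
ENQRY@4: {C} ∪ {T} = {C,T} (union, +1)
per-site changes: [3, 3, 3, 3, 1]; total = 13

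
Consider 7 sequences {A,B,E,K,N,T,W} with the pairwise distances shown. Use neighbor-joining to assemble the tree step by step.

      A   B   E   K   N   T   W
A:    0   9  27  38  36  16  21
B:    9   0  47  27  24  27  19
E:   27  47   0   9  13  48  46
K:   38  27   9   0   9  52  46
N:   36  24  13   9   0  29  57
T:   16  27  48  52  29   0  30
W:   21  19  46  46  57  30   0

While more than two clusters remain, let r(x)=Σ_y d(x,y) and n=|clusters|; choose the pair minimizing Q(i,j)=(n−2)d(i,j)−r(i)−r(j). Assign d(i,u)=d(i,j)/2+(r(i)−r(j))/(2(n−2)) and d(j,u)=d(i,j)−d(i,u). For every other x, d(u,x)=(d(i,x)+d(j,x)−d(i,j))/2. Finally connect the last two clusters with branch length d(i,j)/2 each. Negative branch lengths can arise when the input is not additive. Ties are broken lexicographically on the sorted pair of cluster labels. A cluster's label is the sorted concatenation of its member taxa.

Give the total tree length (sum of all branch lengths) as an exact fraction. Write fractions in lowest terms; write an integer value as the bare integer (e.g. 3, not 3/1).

iteration 1: select E,K (d=9, Q=-326); attach at lengths (27/5, 18/5); label the merged cluster EK
  updated: d(A,EK)=28, d(B,EK)=65/2, d(EK,N)=13/2, d(EK,T)=91/2, d(EK,W)=83/2
iteration 2: select EK,N (d=13/2, Q=-561/2); attach at lengths (55/16, 49/16); label the merged cluster EKN
  updated: d(A,EKN)=115/4, d(B,EKN)=25, d(EKN,T)=34, d(EKN,W)=46
iteration 3: select B,W (d=19, Q=-139); attach at lengths (7/2, 31/2); label the merged cluster BW
  updated: d(A,BW)=11/2, d(BW,EKN)=26, d(BW,T)=19
iteration 4: select A,BW (d=11/2, Q=-359/4); attach at lengths (43/16, 45/16); label the merged cluster ABW
  updated: d(ABW,EKN)=197/8, d(ABW,T)=59/4
iteration 5: select ABW,EKN (d=197/8, Q=-587/8); attach at lengths (43/16, 351/16); label the merged cluster ABEKNW
  updated: d(ABEKNW,T)=193/16
iteration 6: select ABEKNW,T (d=193/16); attach at lengths (193/32, 193/32); label the merged cluster ABEKNTW
final tree: (((A:43/16,(B:7/2,W:31/2):45/16):43/16,((E:27/5,K:18/5):55/16,N:49/16):351/16):193/32,T:193/32)
total length: 1227/16

1227/16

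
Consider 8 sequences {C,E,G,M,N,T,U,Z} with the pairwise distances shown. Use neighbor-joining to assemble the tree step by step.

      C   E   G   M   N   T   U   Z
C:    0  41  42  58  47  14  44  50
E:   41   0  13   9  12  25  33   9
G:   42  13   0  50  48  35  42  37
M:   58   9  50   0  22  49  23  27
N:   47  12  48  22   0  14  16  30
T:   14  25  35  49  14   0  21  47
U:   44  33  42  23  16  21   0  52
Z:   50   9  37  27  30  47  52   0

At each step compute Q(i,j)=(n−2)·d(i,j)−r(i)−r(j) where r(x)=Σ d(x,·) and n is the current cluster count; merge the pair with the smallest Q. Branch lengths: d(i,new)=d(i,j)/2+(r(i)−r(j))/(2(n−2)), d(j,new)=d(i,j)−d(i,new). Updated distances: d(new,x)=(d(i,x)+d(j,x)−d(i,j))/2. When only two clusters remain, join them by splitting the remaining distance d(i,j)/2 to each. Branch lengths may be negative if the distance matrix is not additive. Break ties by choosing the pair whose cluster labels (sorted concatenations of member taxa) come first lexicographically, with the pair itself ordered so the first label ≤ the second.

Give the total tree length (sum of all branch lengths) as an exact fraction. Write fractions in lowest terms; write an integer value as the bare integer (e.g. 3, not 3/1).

iteration 1: select C,T (d=14, Q=-417); attach at lengths (175/12, -7/12); label the merged cluster CT
  updated: d(CT,E)=26, d(CT,G)=63/2, d(CT,M)=93/2, d(CT,N)=47/2, d(CT,U)=51/2, d(CT,Z)=83/2
iteration 2: select N,U (d=16, Q=-263); attach at lengths (4, 12); label the merged cluster NU
  updated: d(CT,NU)=33/2, d(E,NU)=29/2, d(G,NU)=37, d(M,NU)=29/2, d(NU,Z)=33
iteration 3: select CT,NU (d=33/2, Q=-423/2); attach at lengths (225/16, 39/16); label the merged cluster CNTU
  updated: d(CNTU,E)=12, d(CNTU,G)=26, d(CNTU,M)=89/4, d(CNTU,Z)=29
iteration 4: select CNTU,G (d=26, Q=-549/4); attach at lengths (55/8, 153/8); label the merged cluster CGNTU
  updated: d(CGNTU,E)=-1/2, d(CGNTU,M)=185/8, d(CGNTU,Z)=20
iteration 5: select CGNTU,E (d=-1/2, Q=-489/8); attach at lengths (193/32, -209/32); label the merged cluster CEGNTU
  updated: d(CEGNTU,M)=261/16, d(CEGNTU,Z)=59/4
iteration 6: select CEGNTU,M (d=261/16, Q=-929/16); attach at lengths (65/32, 457/32); label the merged cluster CEGMNTU
  updated: d(CEGMNTU,Z)=407/32
iteration 7: select CEGMNTU,Z (d=407/32); attach at lengths (407/64, 407/64); label the merged cluster CEGMNTUZ
final tree: ((((((C:175/12,T:-7/12):225/16,(N:4,U:12):39/16):55/8,G:153/8):193/32,E:-209/32):65/32,M:457/32):407/64,Z:407/64)
total length: 3233/32

3233/32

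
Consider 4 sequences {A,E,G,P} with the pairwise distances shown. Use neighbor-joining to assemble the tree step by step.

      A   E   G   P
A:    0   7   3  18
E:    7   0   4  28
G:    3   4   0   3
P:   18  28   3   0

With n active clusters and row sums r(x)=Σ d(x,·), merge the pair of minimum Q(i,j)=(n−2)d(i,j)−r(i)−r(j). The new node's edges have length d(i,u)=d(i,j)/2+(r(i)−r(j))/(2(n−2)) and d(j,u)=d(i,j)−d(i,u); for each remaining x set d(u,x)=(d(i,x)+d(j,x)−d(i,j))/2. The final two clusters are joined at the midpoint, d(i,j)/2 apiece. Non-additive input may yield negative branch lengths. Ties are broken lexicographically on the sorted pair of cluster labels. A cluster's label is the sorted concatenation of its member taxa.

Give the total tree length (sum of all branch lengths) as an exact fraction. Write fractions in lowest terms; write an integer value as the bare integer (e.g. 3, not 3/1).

73/4

step 1: merge (A,E) at d=7, Q=-53; branch lengths A→3/4, E→25/4; new cluster AE
  updated: d(AE,G)=0, d(AE,P)=39/2
step 2: merge (AE,G) at d=0, Q=-45/2; branch lengths AE→33/4, G→-33/4; new cluster AEG
  updated: d(AEG,P)=45/4
step 3: merge (AEG,P) at d=45/4; branch lengths AEG→45/8, P→45/8; new cluster AEGP
final tree: (((A:3/4,E:25/4):33/4,G:-33/4):45/8,P:45/8)
total length: 73/4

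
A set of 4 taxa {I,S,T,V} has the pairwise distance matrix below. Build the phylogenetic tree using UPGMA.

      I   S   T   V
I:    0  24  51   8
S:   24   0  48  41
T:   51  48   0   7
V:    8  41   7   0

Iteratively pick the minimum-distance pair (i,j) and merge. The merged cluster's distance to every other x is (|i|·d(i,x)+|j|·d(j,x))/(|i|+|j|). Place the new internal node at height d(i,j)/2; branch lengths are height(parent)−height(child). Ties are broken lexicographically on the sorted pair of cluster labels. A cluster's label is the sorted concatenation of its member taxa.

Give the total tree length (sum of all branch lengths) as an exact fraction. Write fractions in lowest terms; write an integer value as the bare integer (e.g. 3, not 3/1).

105/2

1. join T+V (d=7) ⇒ TV; edges |T|=7/2, |V|=7/2
  updated: d(I,TV)=59/2, d(S,TV)=89/2
2. join I+S (d=24) ⇒ IS; edges |I|=12, |S|=12
  updated: d(IS,TV)=37
3. join IS+TV (d=37) ⇒ ISTV; edges |IS|=13/2, |TV|=15
final tree: ((I:12,S:12):13/2,(T:7/2,V:7/2):15)
total length: 105/2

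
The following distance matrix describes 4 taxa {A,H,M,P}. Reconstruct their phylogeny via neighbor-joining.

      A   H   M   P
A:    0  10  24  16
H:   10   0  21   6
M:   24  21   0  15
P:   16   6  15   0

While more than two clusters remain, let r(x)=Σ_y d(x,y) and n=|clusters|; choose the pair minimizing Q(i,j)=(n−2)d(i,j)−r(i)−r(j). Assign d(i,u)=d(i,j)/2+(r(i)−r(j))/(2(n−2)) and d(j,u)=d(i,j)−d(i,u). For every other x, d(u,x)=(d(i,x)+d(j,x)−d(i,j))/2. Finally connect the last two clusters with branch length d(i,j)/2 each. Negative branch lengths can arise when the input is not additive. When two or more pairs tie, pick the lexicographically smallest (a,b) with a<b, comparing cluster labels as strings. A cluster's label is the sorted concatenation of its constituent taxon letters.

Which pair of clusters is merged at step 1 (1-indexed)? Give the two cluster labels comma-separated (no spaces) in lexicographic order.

1. join A+H (d=10, Q=-67) ⇒ AH; edges |A|=33/4, |H|=7/4
  updated: d(AH,M)=35/2, d(AH,P)=6
2. join AH+M (d=35/2, Q=-77/2) ⇒ AHM; edges |AH|=17/4, |M|=53/4
  updated: d(AHM,P)=7/4
3. join AHM+P (d=7/4) ⇒ AHMP; edges |AHM|=7/8, |P|=7/8
final tree: (((A:33/4,H:7/4):17/4,M:53/4):7/8,P:7/8)
total length: 117/4

A,H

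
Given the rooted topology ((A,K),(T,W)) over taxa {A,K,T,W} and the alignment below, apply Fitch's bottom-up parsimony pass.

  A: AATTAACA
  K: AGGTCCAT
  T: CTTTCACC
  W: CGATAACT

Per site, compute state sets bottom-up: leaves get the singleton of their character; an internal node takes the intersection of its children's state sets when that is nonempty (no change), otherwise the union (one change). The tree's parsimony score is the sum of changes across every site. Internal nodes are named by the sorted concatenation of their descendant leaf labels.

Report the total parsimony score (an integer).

11

site 0, node AK: A={A} ∩ K={A} → {A} (+0)
site 0, node TW: T={C} ∩ W={C} → {C} (+0)
site 0, node AKTW: AK={A} ∪ TW={C} → {A,C} (+1)
site 1, node AK: A={A} ∪ K={G} → {A,G} (+1)
site 1, node TW: T={T} ∪ W={G} → {G,T} (+1)
site 1, node AKTW: AK={A,G} ∩ TW={G,T} → {G} (+0)
site 2, node AK: A={T} ∪ K={G} → {G,T} (+1)
site 2, node TW: T={T} ∪ W={A} → {A,T} (+1)
site 2, node AKTW: AK={G,T} ∩ TW={A,T} → {T} (+0)
site 3, node AK: A={T} ∩ K={T} → {T} (+0)
site 3, node TW: T={T} ∩ W={T} → {T} (+0)
site 3, node AKTW: AK={T} ∩ TW={T} → {T} (+0)
site 4, node AK: A={A} ∪ K={C} → {A,C} (+1)
site 4, node TW: T={C} ∪ W={A} → {A,C} (+1)
site 4, node AKTW: AK={A,C} ∩ TW={A,C} → {A,C} (+0)
site 5, node AK: A={A} ∪ K={C} → {A,C} (+1)
site 5, node TW: T={A} ∩ W={A} → {A} (+0)
site 5, node AKTW: AK={A,C} ∩ TW={A} → {A} (+0)
site 6, node AK: A={C} ∪ K={A} → {A,C} (+1)
site 6, node TW: T={C} ∩ W={C} → {C} (+0)
site 6, node AKTW: AK={A,C} ∩ TW={C} → {C} (+0)
site 7, node AK: A={A} ∪ K={T} → {A,T} (+1)
site 7, node TW: T={C} ∪ W={T} → {C,T} (+1)
site 7, node AKTW: AK={A,T} ∩ TW={C,T} → {T} (+0)
per-site changes: [1, 2, 2, 0, 2, 1, 1, 2]; total = 11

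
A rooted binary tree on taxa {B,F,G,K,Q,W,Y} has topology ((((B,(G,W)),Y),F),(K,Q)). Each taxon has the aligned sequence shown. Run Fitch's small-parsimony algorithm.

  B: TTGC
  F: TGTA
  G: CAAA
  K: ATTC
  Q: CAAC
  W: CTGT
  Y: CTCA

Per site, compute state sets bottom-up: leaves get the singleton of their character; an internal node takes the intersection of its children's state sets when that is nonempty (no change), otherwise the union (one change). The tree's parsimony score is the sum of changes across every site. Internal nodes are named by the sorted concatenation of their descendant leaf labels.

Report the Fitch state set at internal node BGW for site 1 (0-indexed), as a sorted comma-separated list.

T

[col 0] GW: children G:{C}, W:{C} ∩→ {C}; cost 0
[col 0] BGW: children B:{T}, GW:{C} ∪→ {C,T}; cost 1
[col 0] BGWY: children BGW:{C,T}, Y:{C} ∩→ {C}; cost 0
[col 0] BFGWY: children BGWY:{C}, F:{T} ∪→ {C,T}; cost 1
[col 0] KQ: children K:{A}, Q:{C} ∪→ {A,C}; cost 1
[col 0] BFGKQWY: children BFGWY:{C,T}, KQ:{A,C} ∩→ {C}; cost 0
[col 1] GW: children G:{A}, W:{T} ∪→ {A,T}; cost 1
[col 1] BGW: children B:{T}, GW:{A,T} ∩→ {T}; cost 0
[col 1] BGWY: children BGW:{T}, Y:{T} ∩→ {T}; cost 0
[col 1] BFGWY: children BGWY:{T}, F:{G} ∪→ {G,T}; cost 1
[col 1] KQ: children K:{T}, Q:{A} ∪→ {A,T}; cost 1
[col 1] BFGKQWY: children BFGWY:{G,T}, KQ:{A,T} ∩→ {T}; cost 0
[col 2] GW: children G:{A}, W:{G} ∪→ {A,G}; cost 1
[col 2] BGW: children B:{G}, GW:{A,G} ∩→ {G}; cost 0
[col 2] BGWY: children BGW:{G}, Y:{C} ∪→ {C,G}; cost 1
[col 2] BFGWY: children BGWY:{C,G}, F:{T} ∪→ {C,G,T}; cost 1
[col 2] KQ: children K:{T}, Q:{A} ∪→ {A,T}; cost 1
[col 2] BFGKQWY: children BFGWY:{C,G,T}, KQ:{A,T} ∩→ {T}; cost 0
[col 3] GW: children G:{A}, W:{T} ∪→ {A,T}; cost 1
[col 3] BGW: children B:{C}, GW:{A,T} ∪→ {A,C,T}; cost 1
[col 3] BGWY: children BGW:{A,C,T}, Y:{A} ∩→ {A}; cost 0
[col 3] BFGWY: children BGWY:{A}, F:{A} ∩→ {A}; cost 0
[col 3] KQ: children K:{C}, Q:{C} ∩→ {C}; cost 0
[col 3] BFGKQWY: children BFGWY:{A}, KQ:{C} ∪→ {A,C}; cost 1
per-site changes: [3, 3, 4, 3]; total = 13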